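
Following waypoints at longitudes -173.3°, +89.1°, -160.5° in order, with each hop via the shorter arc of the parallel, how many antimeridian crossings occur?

2

Leg 1: -173.3° → +89.1°, shortest Δλ = -97.6° (west) — crosses 180°.
Leg 2: +89.1° → -160.5°, shortest Δλ = 110.4° (east) — crosses 180°.
Total crossings: 2.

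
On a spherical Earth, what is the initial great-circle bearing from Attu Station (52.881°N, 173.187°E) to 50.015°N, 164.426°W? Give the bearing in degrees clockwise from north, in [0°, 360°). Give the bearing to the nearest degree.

93°

Δλ = -164.426 − 173.187 = -337.613°; wrapped into (−180°, 180°]: 22.387°.
θ = atan2( sin Δλ · cos φ₂ , cos φ₁ · sin φ₂ − sin φ₁ · cos φ₂ · cos Δλ )
  = atan2(0.24474, -0.01138) = 92.663° → normalised to [0°, 360°): 92.663°.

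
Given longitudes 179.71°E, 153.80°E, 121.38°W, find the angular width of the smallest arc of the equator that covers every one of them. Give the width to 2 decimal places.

84.82°

Sort the longitudes: -121.38°, +153.80°, +179.71°.
Eastward gaps between consecutive values (wrapping around): 275.18°, 25.91°, 58.91°.
Largest gap = 275.18° ⇒ minimal covering band is its complement: 360° − 275.18° = 84.82°.
Band runs from +153.80° eastward to -121.38°, crossing the antimeridian.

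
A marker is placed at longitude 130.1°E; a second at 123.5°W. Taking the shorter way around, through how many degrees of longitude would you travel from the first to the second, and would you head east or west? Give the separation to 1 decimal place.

106.4° east

Raw difference: -123.5 − 130.1 = -253.6°.
Normalise into (−180°, 180°]: -253.6° + 360° = 106.4°.
Positive ⇒ the second point lies to the east; separation 106.4°.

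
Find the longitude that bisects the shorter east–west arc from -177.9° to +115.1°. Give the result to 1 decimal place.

Signed shortest Δλ from -177.9° to +115.1° is -67.0°.
Midpoint longitude = -177.9° + (-67.0°)/2 = -177.9° − 33.5° = -211.4°.
Normalise into (−180°, 180°]: +148.6°.
(The naïve average (-177.9 + +115.1)/2 = -31.4° is on the wrong side of the globe.)

+148.6°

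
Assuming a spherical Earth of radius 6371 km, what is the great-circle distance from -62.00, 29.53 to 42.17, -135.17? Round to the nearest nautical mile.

9497 nmi

Δλ = -135.17 − 29.53 = -164.70°.
Δφ = 42.17 − -62.00 = 104.17°.
a = sin²(Δφ/2) + cos φ₁ · cos φ₂ · sin²(Δλ/2) = 0.964185.
c = 2·atan2(√a, √(1−a)) = 2.76080 rad → d = 6371·c ≈ 17589.07 km ≈ 9497.34 nmi.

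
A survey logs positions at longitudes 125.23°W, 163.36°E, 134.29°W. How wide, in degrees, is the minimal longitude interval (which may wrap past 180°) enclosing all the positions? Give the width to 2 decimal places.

Sort the longitudes: -134.29°, -125.23°, +163.36°.
Eastward gaps between consecutive values (wrapping around): 9.06°, 288.59°, 62.35°.
Largest gap = 288.59° ⇒ minimal covering band is its complement: 360° − 288.59° = 71.41°.
Band runs from +163.36° eastward to -125.23°, crossing the antimeridian.

71.41°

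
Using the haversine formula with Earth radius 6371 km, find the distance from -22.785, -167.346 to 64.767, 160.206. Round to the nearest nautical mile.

Δλ = 160.206 − -167.346 = 327.552°; wrapped into (−180°, 180°]: -32.448°.
Δφ = 64.767 − -22.785 = 87.552°.
a = sin²(Δφ/2) + cos φ₁ · cos φ₂ · sin²(Δλ/2) = 0.509324.
c = 2·atan2(√a, √(1−a)) = 1.58945 rad → d = 6371·c ≈ 10126.36 km ≈ 5467.80 nmi.

5468 nmi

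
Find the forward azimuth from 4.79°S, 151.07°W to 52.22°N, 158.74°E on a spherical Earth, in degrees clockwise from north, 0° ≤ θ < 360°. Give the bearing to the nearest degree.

Δλ = 158.74 − -151.07 = 309.81°; wrapped into (−180°, 180°]: -50.19°.
θ = atan2( sin Δλ · cos φ₂ , cos φ₁ · sin φ₂ − sin φ₁ · cos φ₂ · cos Δλ )
  = atan2(-0.47061, 0.82036) = -29.841° → normalised to [0°, 360°): 330.159°.

330°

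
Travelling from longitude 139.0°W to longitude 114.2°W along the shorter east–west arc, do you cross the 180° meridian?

No

Signed shortest Δλ = ((-114.2 − -139.0 + 180) mod 360) − 180 = 24.8°.
Going east by 24.8° from -139.0° reaches -114.2° without touching 180°.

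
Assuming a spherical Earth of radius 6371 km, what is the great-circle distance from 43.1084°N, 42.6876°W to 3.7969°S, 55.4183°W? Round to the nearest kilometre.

5370 km

Δλ = -55.4183 − -42.6876 = -12.7307°.
Δφ = -3.7969 − 43.1084 = -46.9053°.
a = sin²(Δφ/2) + cos φ₁ · cos φ₂ · sin²(Δλ/2) = 0.167351.
c = 2·atan2(√a, √(1−a)) = 0.84290 rad → d = 6371·c ≈ 5370.14 km.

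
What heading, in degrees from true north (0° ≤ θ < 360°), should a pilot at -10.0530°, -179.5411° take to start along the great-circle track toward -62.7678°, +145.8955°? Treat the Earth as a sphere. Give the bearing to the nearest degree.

198°

Δλ = 145.8955 − -179.5411 = 325.4366°; wrapped into (−180°, 180°]: -34.5634°.
θ = atan2( sin Δλ · cos φ₂ , cos φ₁ · sin φ₂ − sin φ₁ · cos φ₂ · cos Δλ )
  = atan2(-0.25960, -0.80973) = -162.224° → normalised to [0°, 360°): 197.776°.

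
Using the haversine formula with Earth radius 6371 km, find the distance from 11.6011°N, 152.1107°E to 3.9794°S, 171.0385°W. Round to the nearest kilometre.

4428 km

Δλ = -171.0385 − 152.1107 = -323.1492°; wrapped into (−180°, 180°]: 36.8508°.
Δφ = -3.9794 − 11.6011 = -15.5805°.
a = sin²(Δφ/2) + cos φ₁ · cos φ₂ · sin²(Δλ/2) = 0.115996.
c = 2·atan2(√a, √(1−a)) = 0.69507 rad → d = 6371·c ≈ 4428.30 km.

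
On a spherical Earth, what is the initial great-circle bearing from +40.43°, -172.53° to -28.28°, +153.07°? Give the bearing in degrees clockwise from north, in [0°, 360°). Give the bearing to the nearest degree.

Δλ = 153.07 − -172.53 = 325.60°; wrapped into (−180°, 180°]: -34.40°.
θ = atan2( sin Δλ · cos φ₂ , cos φ₁ · sin φ₂ − sin φ₁ · cos φ₂ · cos Δλ )
  = atan2(-0.49753, -0.83187) = -149.117° → normalised to [0°, 360°): 210.883°.

211°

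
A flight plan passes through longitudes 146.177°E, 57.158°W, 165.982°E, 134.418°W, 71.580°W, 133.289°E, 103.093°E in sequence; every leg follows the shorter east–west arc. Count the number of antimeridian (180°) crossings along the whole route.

4

Leg 1: +146.177° → -57.158°, shortest Δλ = 156.665° (east) — crosses 180°.
Leg 2: -57.158° → +165.982°, shortest Δλ = -136.86° (west) — crosses 180°.
Leg 3: +165.982° → -134.418°, shortest Δλ = 59.6° (east) — crosses 180°.
Leg 4: -134.418° → -71.580°, shortest Δλ = 62.838° (east) — does not cross 180°.
Leg 5: -71.580° → +133.289°, shortest Δλ = -155.131° (west) — crosses 180°.
Leg 6: +133.289° → +103.093°, shortest Δλ = -30.196° (west) — does not cross 180°.
Total crossings: 4.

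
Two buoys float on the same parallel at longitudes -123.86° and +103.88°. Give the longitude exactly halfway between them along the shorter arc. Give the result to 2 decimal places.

Signed shortest Δλ from -123.86° to +103.88° is -132.26°.
Midpoint longitude = -123.86° + (-132.26°)/2 = -123.86° − 66.13° = -189.99°.
Normalise into (−180°, 180°]: +170.01°.
(The naïve average (-123.86 + +103.88)/2 = -9.99° is on the wrong side of the globe.)

+170.01°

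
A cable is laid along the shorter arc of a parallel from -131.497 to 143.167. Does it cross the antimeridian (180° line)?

Naïve |143.167 − -131.497| = 274.664° > 180°, so the shorter arc goes the other way round — across 180°.
Signed shortest Δλ = ((143.167 − -131.497 + 180) mod 360) − 180 = -85.336°.
Going west by 85.336° from -131.497° passes through 180° before reaching +143.167°.

Yes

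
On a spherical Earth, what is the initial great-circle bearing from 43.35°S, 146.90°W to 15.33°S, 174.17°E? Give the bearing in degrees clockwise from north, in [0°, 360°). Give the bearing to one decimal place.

298.0°

Δλ = 174.17 − -146.90 = 321.07°; wrapped into (−180°, 180°]: -38.93°.
θ = atan2( sin Δλ · cos φ₂ , cos φ₁ · sin φ₂ − sin φ₁ · cos φ₂ · cos Δλ )
  = atan2(-0.60601, 0.32275) = -61.961° → normalised to [0°, 360°): 298.039°.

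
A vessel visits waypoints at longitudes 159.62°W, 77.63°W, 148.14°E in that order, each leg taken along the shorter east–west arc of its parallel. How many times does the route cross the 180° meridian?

Leg 1: -159.62° → -77.63°, shortest Δλ = 81.99° (east) — does not cross 180°.
Leg 2: -77.63° → +148.14°, shortest Δλ = -134.23° (west) — crosses 180°.
Total crossings: 1.

1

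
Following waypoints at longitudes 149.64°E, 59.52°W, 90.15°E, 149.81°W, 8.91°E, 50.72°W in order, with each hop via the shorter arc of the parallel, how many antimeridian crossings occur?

Leg 1: +149.64° → -59.52°, shortest Δλ = 150.84° (east) — crosses 180°.
Leg 2: -59.52° → +90.15°, shortest Δλ = 149.67° (east) — does not cross 180°.
Leg 3: +90.15° → -149.81°, shortest Δλ = 120.04° (east) — crosses 180°.
Leg 4: -149.81° → +8.91°, shortest Δλ = 158.72° (east) — does not cross 180°.
Leg 5: +8.91° → -50.72°, shortest Δλ = -59.63° (west) — does not cross 180°.
Total crossings: 2.

2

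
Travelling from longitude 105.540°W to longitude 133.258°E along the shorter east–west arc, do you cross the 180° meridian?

Naïve |133.258 − -105.540| = 238.798° > 180°, so the shorter arc goes the other way round — across 180°.
Signed shortest Δλ = ((133.258 − -105.540 + 180) mod 360) − 180 = -121.202°.
Going west by 121.202° from -105.540° passes through 180° before reaching +133.258°.

Yes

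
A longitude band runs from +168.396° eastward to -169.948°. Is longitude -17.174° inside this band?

Band width going east from +168.396° to -169.948°: ((-169.948 − 168.396) mod 360) = 21.656°.
Offset of -17.174° east of the west edge: ((-17.174 − 168.396) mod 360) = 174.430°.
174.430° > 21.656° ⇒ outside.

No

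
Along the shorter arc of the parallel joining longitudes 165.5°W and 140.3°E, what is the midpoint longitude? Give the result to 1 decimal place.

167.4°E

Signed shortest Δλ from -165.5° to +140.3° is -54.2°.
Midpoint longitude = -165.5° + (-54.2°)/2 = -165.5° − 27.1° = -192.6°.
Normalise into (−180°, 180°]: +167.4°.
(The naïve average (-165.5 + +140.3)/2 = -12.6° is on the wrong side of the globe.)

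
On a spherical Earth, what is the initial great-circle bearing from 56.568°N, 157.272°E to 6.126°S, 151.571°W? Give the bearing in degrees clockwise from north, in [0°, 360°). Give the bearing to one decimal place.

126.8°

Δλ = -151.571 − 157.272 = -308.843°; wrapped into (−180°, 180°]: 51.157°.
θ = atan2( sin Δλ · cos φ₂ , cos φ₁ · sin φ₂ − sin φ₁ · cos φ₂ · cos Δλ )
  = atan2(0.77442, -0.57922) = 126.794° → normalised to [0°, 360°): 126.794°.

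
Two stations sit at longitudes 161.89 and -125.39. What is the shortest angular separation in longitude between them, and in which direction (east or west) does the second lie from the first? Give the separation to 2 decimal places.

Raw difference: -125.39 − 161.89 = -287.28°.
Normalise into (−180°, 180°]: -287.28° + 360° = 72.72°.
Positive ⇒ the second point lies to the east; separation 72.72°.

72.72° east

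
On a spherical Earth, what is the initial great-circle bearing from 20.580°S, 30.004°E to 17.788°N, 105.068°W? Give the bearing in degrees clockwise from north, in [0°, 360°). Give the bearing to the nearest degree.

274°

Δλ = -105.068 − 30.004 = -135.072°.
θ = atan2( sin Δλ · cos φ₂ , cos φ₁ · sin φ₂ − sin φ₁ · cos φ₂ · cos Δλ )
  = atan2(-0.67246, 0.04903) = -85.830° → normalised to [0°, 360°): 274.170°.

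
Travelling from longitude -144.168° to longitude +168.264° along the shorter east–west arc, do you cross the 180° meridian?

Naïve |168.264 − -144.168| = 312.432° > 180°, so the shorter arc goes the other way round — across 180°.
Signed shortest Δλ = ((168.264 − -144.168 + 180) mod 360) − 180 = -47.568°.
Going west by 47.568° from -144.168° passes through 180° before reaching +168.264°.

Yes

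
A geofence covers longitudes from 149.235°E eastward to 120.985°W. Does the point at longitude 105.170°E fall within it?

No

Band width going east from +149.235° to -120.985°: ((-120.985 − 149.235) mod 360) = 89.780°.
Offset of +105.170° east of the west edge: ((105.170 − 149.235) mod 360) = 315.935°.
315.935° > 89.780° ⇒ outside.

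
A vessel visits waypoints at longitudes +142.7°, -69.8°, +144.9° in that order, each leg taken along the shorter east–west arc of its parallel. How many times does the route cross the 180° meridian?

2

Leg 1: +142.7° → -69.8°, shortest Δλ = 147.5° (east) — crosses 180°.
Leg 2: -69.8° → +144.9°, shortest Δλ = -145.3° (west) — crosses 180°.
Total crossings: 2.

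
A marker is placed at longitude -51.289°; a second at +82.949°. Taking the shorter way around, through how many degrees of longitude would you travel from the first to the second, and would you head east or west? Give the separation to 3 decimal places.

134.238° east

Raw difference: 82.949 − -51.289 = 134.238°.
Normalise into (−180°, 180°]: 134.238° stays 134.238°.
Positive ⇒ the second point lies to the east; separation 134.238°.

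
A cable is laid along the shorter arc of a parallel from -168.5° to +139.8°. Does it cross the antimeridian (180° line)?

Yes

Naïve |139.8 − -168.5| = 308.3° > 180°, so the shorter arc goes the other way round — across 180°.
Signed shortest Δλ = ((139.8 − -168.5 + 180) mod 360) − 180 = -51.7°.
Going west by 51.7° from -168.5° passes through 180° before reaching +139.8°.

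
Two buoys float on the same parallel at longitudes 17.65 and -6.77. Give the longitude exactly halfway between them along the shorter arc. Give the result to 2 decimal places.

Signed shortest Δλ from +17.65° to -6.77° is -24.42°.
Midpoint longitude = +17.65° + (-24.42°)/2 = +17.65° − 12.21° = +5.44°.

+5.44°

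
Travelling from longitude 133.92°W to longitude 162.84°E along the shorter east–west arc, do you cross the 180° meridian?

Naïve |162.84 − -133.92| = 296.76° > 180°, so the shorter arc goes the other way round — across 180°.
Signed shortest Δλ = ((162.84 − -133.92 + 180) mod 360) − 180 = -63.24°.
Going west by 63.24° from -133.92° passes through 180° before reaching +162.84°.

Yes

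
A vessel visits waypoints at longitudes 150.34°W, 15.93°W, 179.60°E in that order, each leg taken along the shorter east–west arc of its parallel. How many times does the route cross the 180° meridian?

Leg 1: -150.34° → -15.93°, shortest Δλ = 134.41° (east) — does not cross 180°.
Leg 2: -15.93° → +179.60°, shortest Δλ = -164.47° (west) — crosses 180°.
Total crossings: 1.

1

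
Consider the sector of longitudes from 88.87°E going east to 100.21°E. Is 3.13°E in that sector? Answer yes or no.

Band width going east from +88.87° to +100.21°: ((100.21 − 88.87) mod 360) = 11.34°.
Offset of +3.13° east of the west edge: ((3.13 − 88.87) mod 360) = 274.26°.
274.26° > 11.34° ⇒ outside.

No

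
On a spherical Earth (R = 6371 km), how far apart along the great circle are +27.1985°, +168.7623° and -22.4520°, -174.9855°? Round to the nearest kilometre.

Δλ = -174.9855 − 168.7623 = -343.7478°; wrapped into (−180°, 180°]: 16.2522°.
Δφ = -22.4520 − 27.1985 = -49.6505°.
a = sin²(Δφ/2) + cos φ₁ · cos φ₂ · sin²(Δλ/2) = 0.192700.
c = 2·atan2(√a, √(1−a)) = 0.90892 rad → d = 6371·c ≈ 5790.71 km.

5791 km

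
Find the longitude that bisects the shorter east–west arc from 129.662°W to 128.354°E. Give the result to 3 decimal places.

Signed shortest Δλ from -129.662° to +128.354° is -101.984°.
Midpoint longitude = -129.662° + (-101.984°)/2 = -129.662° − 50.992° = -180.654°.
Normalise into (−180°, 180°]: +179.346°.
(The naïve average (-129.662 + +128.354)/2 = -0.654° is on the wrong side of the globe.)

179.346°E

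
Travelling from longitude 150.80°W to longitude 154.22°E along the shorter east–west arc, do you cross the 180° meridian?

Yes

Naïve |154.22 − -150.80| = 305.02° > 180°, so the shorter arc goes the other way round — across 180°.
Signed shortest Δλ = ((154.22 − -150.80 + 180) mod 360) − 180 = -54.98°.
Going west by 54.98° from -150.80° passes through 180° before reaching +154.22°.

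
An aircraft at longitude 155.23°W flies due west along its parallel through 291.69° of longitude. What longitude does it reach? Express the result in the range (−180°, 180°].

86.92°W

Start at -155.23°; shift −291.69° → -446.92°.
-446.92° lies outside (−180°, 180°]; add 360° → -86.92°.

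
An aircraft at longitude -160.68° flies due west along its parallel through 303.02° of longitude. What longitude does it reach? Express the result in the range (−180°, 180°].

Start at -160.68°; shift −303.02° → -463.70°.
-463.70° lies outside (−180°, 180°]; add 360° → -103.70°.

-103.70°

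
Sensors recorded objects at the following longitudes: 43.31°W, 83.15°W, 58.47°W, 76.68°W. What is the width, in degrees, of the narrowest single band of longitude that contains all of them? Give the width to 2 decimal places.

Sort the longitudes: -83.15°, -76.68°, -58.47°, -43.31°.
Eastward gaps between consecutive values (wrapping around): 6.47°, 18.21°, 15.16°, 320.16°.
Largest gap = 320.16° ⇒ minimal covering band is its complement: 360° − 320.16° = 39.84°.
Band runs from -83.15° eastward to -43.31°.

39.84°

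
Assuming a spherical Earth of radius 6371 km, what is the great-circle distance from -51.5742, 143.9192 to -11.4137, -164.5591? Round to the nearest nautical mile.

Δλ = -164.5591 − 143.9192 = -308.4783°; wrapped into (−180°, 180°]: 51.5217°.
Δφ = -11.4137 − -51.5742 = 40.1605°.
a = sin²(Δφ/2) + cos φ₁ · cos φ₂ · sin²(Δλ/2) = 0.232954.
c = 2·atan2(√a, √(1−a)) = 1.00736 rad → d = 6371·c ≈ 6417.91 km ≈ 3465.39 nmi.

3465 nmi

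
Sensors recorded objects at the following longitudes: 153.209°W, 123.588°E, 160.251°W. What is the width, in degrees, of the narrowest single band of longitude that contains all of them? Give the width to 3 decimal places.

83.203°

Sort the longitudes: -160.251°, -153.209°, +123.588°.
Eastward gaps between consecutive values (wrapping around): 7.042°, 276.797°, 76.161°.
Largest gap = 276.797° ⇒ minimal covering band is its complement: 360° − 276.797° = 83.203°.
Band runs from +123.588° eastward to -153.209°, crossing the antimeridian.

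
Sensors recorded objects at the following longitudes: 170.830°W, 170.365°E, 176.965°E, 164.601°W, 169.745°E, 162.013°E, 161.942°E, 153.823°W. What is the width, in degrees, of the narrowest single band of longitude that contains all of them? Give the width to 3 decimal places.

Sort the longitudes: -170.830°, -164.601°, -153.823°, +161.942°, +162.013°, +169.745°, +170.365°, +176.965°.
Eastward gaps between consecutive values (wrapping around): 6.229°, 10.778°, 315.765°, 0.071°, 7.732°, 0.620°, 6.600°, 12.205°.
Largest gap = 315.765° ⇒ minimal covering band is its complement: 360° − 315.765° = 44.235°.
Band runs from +161.942° eastward to -153.823°, crossing the antimeridian.

44.235°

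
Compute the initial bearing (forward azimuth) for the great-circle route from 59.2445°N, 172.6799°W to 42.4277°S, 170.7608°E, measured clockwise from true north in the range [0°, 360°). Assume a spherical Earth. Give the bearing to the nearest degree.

Δλ = 170.7608 − -172.6799 = 343.4407°; wrapped into (−180°, 180°]: -16.5593°.
θ = atan2( sin Δλ · cos φ₂ , cos φ₁ · sin φ₂ − sin φ₁ · cos φ₂ · cos Δλ )
  = atan2(-0.21037, -0.95301) = -167.552° → normalised to [0°, 360°): 192.448°.

192°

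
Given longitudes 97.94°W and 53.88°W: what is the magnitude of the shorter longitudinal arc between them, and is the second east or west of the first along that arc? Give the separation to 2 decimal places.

Raw difference: -53.88 − -97.94 = 44.06°.
Normalise into (−180°, 180°]: 44.06° stays 44.06°.
Positive ⇒ the second point lies to the east; separation 44.06°.

44.06° east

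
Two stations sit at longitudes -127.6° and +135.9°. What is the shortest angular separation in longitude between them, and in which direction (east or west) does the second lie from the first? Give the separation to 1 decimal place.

Raw difference: 135.9 − -127.6 = 263.5°.
Normalise into (−180°, 180°]: 263.5° − 360° = -96.5°.
Negative ⇒ the second point lies to the west; separation 96.5°.

96.5° west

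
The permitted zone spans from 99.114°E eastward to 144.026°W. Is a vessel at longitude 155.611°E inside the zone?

Band width going east from +99.114° to -144.026°: ((-144.026 − 99.114) mod 360) = 116.860°.
Offset of +155.611° east of the west edge: ((155.611 − 99.114) mod 360) = 56.497°.
56.497° ≤ 116.860° ⇒ inside.

Yes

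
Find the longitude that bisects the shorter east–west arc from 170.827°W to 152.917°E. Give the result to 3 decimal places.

171.045°E

Signed shortest Δλ from -170.827° to +152.917° is -36.256°.
Midpoint longitude = -170.827° + (-36.256°)/2 = -170.827° − 18.128° = -188.955°.
Normalise into (−180°, 180°]: +171.045°.
(The naïve average (-170.827 + +152.917)/2 = -8.955° is on the wrong side of the globe.)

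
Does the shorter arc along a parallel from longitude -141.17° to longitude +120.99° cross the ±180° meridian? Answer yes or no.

Naïve |120.99 − -141.17| = 262.16° > 180°, so the shorter arc goes the other way round — across 180°.
Signed shortest Δλ = ((120.99 − -141.17 + 180) mod 360) − 180 = -97.84°.
Going west by 97.84° from -141.17° passes through 180° before reaching +120.99°.

Yes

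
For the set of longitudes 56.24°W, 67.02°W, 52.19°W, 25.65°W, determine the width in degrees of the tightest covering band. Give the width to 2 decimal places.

41.37°

Sort the longitudes: -67.02°, -56.24°, -52.19°, -25.65°.
Eastward gaps between consecutive values (wrapping around): 10.78°, 4.05°, 26.54°, 318.63°.
Largest gap = 318.63° ⇒ minimal covering band is its complement: 360° − 318.63° = 41.37°.
Band runs from -67.02° eastward to -25.65°.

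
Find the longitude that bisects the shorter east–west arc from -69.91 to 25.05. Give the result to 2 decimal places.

-22.43°

Signed shortest Δλ from -69.91° to +25.05° is +94.96°.
Midpoint longitude = -69.91° + (+94.96°)/2 = -69.91° + 47.48° = -22.43°.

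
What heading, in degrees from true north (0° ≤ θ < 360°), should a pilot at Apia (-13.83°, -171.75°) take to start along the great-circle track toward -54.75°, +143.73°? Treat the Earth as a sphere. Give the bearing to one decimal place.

Δλ = 143.73 − -171.75 = 315.48°; wrapped into (−180°, 180°]: -44.52°.
θ = atan2( sin Δλ · cos φ₂ , cos φ₁ · sin φ₂ − sin φ₁ · cos φ₂ · cos Δλ )
  = atan2(-0.40467, -0.69460) = -149.775° → normalised to [0°, 360°): 210.225°.

210.2°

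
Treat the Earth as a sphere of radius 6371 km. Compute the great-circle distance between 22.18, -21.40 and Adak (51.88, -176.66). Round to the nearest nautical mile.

6174 nmi

Δλ = -176.66 − -21.40 = -155.26°.
Δφ = 51.88 − 22.18 = 29.70°.
a = sin²(Δφ/2) + cos φ₁ · cos φ₂ · sin²(Δλ/2) = 0.611082.
c = 2·atan2(√a, √(1−a)) = 1.79483 rad → d = 6371·c ≈ 11434.86 km ≈ 6174.33 nmi.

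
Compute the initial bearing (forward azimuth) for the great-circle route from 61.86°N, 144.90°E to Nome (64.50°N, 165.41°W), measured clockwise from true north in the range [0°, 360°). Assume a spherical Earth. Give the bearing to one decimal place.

61.3°

Δλ = -165.41 − 144.90 = -310.31°; wrapped into (−180°, 180°]: 49.69°.
θ = atan2( sin Δλ · cos φ₂ , cos φ₁ · sin φ₂ − sin φ₁ · cos φ₂ · cos Δλ )
  = atan2(0.32829, 0.18010) = 61.251° → normalised to [0°, 360°): 61.251°.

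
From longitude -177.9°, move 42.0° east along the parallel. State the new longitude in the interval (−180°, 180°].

-135.9°

Start at -177.9°; shift +42.0° → -135.9°.
-135.9° already lies in (−180°, 180°].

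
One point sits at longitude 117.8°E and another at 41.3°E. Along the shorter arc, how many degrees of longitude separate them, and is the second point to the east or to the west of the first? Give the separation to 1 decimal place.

76.5° west

Raw difference: 41.3 − 117.8 = -76.5°.
Normalise into (−180°, 180°]: -76.5° stays -76.5°.
Negative ⇒ the second point lies to the west; separation 76.5°.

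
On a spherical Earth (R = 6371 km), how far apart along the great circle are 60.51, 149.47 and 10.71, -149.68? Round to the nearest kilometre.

Δλ = -149.68 − 149.47 = -299.15°; wrapped into (−180°, 180°]: 60.85°.
Δφ = 10.71 − 60.51 = -49.80°.
a = sin²(Δφ/2) + cos φ₁ · cos φ₂ · sin²(Δλ/2) = 0.301316.
c = 2·atan2(√a, √(1−a)) = 1.16215 rad → d = 6371·c ≈ 7404.05 km.

7404 km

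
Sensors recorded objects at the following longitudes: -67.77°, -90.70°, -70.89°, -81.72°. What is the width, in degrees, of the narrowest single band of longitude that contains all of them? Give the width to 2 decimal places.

Sort the longitudes: -90.70°, -81.72°, -70.89°, -67.77°.
Eastward gaps between consecutive values (wrapping around): 8.98°, 10.83°, 3.12°, 337.07°.
Largest gap = 337.07° ⇒ minimal covering band is its complement: 360° − 337.07° = 22.93°.
Band runs from -90.70° eastward to -67.77°.

22.93°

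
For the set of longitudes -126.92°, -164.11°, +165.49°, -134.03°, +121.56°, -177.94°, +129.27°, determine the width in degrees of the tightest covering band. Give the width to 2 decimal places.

Sort the longitudes: -177.94°, -164.11°, -134.03°, -126.92°, +121.56°, +129.27°, +165.49°.
Eastward gaps between consecutive values (wrapping around): 13.83°, 30.08°, 7.11°, 248.48°, 7.71°, 36.22°, 16.57°.
Largest gap = 248.48° ⇒ minimal covering band is its complement: 360° − 248.48° = 111.52°.
Band runs from +121.56° eastward to -126.92°, crossing the antimeridian.

111.52°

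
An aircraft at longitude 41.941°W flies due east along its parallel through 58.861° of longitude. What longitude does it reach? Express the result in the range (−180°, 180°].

16.920°E

Start at -41.941°; shift +58.861° → +16.920°.
+16.920° already lies in (−180°, 180°].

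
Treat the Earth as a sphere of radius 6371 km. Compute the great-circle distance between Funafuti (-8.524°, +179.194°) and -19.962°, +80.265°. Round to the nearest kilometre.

Δλ = 80.265 − 179.194 = -98.929°.
Δφ = -19.962 − -8.524 = -11.438°.
a = sin²(Δφ/2) + cos φ₁ · cos φ₂ · sin²(Δλ/2) = 0.546835.
c = 2·atan2(√a, √(1−a)) = 1.66460 rad → d = 6371·c ≈ 10605.20 km.

10605 km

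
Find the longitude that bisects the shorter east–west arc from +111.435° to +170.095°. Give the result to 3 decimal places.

+140.765°

Signed shortest Δλ from +111.435° to +170.095° is +58.660°.
Midpoint longitude = +111.435° + (+58.660°)/2 = +111.435° + 29.330° = +140.765°.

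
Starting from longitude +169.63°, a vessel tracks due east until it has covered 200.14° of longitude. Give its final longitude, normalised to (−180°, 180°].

Start at +169.63°; shift +200.14° → +369.77°.
+369.77° lies outside (−180°, 180°]; subtract 360° → +9.77°.

+9.77°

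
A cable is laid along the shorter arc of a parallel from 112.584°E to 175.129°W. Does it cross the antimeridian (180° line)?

Naïve |-175.129 − 112.584| = 287.713° > 180°, so the shorter arc goes the other way round — across 180°.
Signed shortest Δλ = ((-175.129 − 112.584 + 180) mod 360) − 180 = 72.287°.
Going east by 72.287° from +112.584° passes through 180° before reaching -175.129°.

Yes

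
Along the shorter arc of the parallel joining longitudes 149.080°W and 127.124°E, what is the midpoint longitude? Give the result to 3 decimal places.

169.022°E

Signed shortest Δλ from -149.080° to +127.124° is -83.796°.
Midpoint longitude = -149.080° + (-83.796°)/2 = -149.080° − 41.898° = -190.978°.
Normalise into (−180°, 180°]: +169.022°.
(The naïve average (-149.080 + +127.124)/2 = -10.978° is on the wrong side of the globe.)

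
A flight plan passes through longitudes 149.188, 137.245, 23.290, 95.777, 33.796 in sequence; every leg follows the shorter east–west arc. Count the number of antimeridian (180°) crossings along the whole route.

Leg 1: +149.188° → +137.245°, shortest Δλ = -11.943° (west) — does not cross 180°.
Leg 2: +137.245° → +23.290°, shortest Δλ = -113.955° (west) — does not cross 180°.
Leg 3: +23.290° → +95.777°, shortest Δλ = 72.487° (east) — does not cross 180°.
Leg 4: +95.777° → +33.796°, shortest Δλ = -61.981° (west) — does not cross 180°.
Total crossings: 0.

0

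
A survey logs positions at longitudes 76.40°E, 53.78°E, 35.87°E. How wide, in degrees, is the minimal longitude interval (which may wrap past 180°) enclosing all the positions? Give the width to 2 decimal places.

40.53°

Sort the longitudes: +35.87°, +53.78°, +76.40°.
Eastward gaps between consecutive values (wrapping around): 17.91°, 22.62°, 319.47°.
Largest gap = 319.47° ⇒ minimal covering band is its complement: 360° − 319.47° = 40.53°.
Band runs from +35.87° eastward to +76.40°.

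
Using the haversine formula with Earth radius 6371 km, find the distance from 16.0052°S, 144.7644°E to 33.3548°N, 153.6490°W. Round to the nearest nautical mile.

Δλ = -153.6490 − 144.7644 = -298.4134°; wrapped into (−180°, 180°]: 61.5866°.
Δφ = 33.3548 − -16.0052 = 49.3600°.
a = sin²(Δφ/2) + cos φ₁ · cos φ₂ · sin²(Δλ/2) = 0.384777.
c = 2·atan2(√a, √(1−a)) = 1.33826 rad → d = 6371·c ≈ 8526.06 km ≈ 4603.70 nmi.

4604 nmi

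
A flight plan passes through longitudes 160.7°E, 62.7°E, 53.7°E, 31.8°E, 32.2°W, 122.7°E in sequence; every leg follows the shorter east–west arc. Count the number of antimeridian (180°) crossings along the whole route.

Leg 1: +160.7° → +62.7°, shortest Δλ = -98.0° (west) — does not cross 180°.
Leg 2: +62.7° → +53.7°, shortest Δλ = -9.0° (west) — does not cross 180°.
Leg 3: +53.7° → +31.8°, shortest Δλ = -21.9° (west) — does not cross 180°.
Leg 4: +31.8° → -32.2°, shortest Δλ = -64.0° (west) — does not cross 180°.
Leg 5: -32.2° → +122.7°, shortest Δλ = 154.9° (east) — does not cross 180°.
Total crossings: 0.

0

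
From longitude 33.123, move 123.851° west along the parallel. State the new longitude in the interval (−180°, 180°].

-90.728°

Start at +33.123°; shift −123.851° → -90.728°.
-90.728° already lies in (−180°, 180°].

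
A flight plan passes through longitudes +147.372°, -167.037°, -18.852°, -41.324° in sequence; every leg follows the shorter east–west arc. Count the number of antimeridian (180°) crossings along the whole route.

1

Leg 1: +147.372° → -167.037°, shortest Δλ = 45.591° (east) — crosses 180°.
Leg 2: -167.037° → -18.852°, shortest Δλ = 148.185° (east) — does not cross 180°.
Leg 3: -18.852° → -41.324°, shortest Δλ = -22.472° (west) — does not cross 180°.
Total crossings: 1.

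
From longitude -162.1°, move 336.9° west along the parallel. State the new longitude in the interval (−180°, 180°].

Start at -162.1°; shift −336.9° → -499.0°.
-499.0° lies outside (−180°, 180°]; add 360° → -139.0°.

-139.0°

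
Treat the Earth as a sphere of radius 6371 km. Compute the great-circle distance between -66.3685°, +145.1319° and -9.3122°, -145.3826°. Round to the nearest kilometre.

Δλ = -145.3826 − 145.1319 = -290.5145°; wrapped into (−180°, 180°]: 69.4855°.
Δφ = -9.3122 − -66.3685 = 57.0563°.
a = sin²(Δφ/2) + cos φ₁ · cos φ₂ · sin²(Δλ/2) = 0.356565.
c = 2·atan2(√a, √(1−a)) = 1.27984 rad → d = 6371·c ≈ 8153.85 km.

8154 km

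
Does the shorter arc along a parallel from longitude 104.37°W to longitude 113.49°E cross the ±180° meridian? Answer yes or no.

Yes

Naïve |113.49 − -104.37| = 217.86° > 180°, so the shorter arc goes the other way round — across 180°.
Signed shortest Δλ = ((113.49 − -104.37 + 180) mod 360) − 180 = -142.14°.
Going west by 142.14° from -104.37° passes through 180° before reaching +113.49°.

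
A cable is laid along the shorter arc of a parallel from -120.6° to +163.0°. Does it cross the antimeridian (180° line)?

Naïve |163.0 − -120.6| = 283.6° > 180°, so the shorter arc goes the other way round — across 180°.
Signed shortest Δλ = ((163.0 − -120.6 + 180) mod 360) − 180 = -76.4°.
Going west by 76.4° from -120.6° passes through 180° before reaching +163.0°.

Yes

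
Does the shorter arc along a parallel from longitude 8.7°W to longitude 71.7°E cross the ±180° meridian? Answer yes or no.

No

Signed shortest Δλ = ((71.7 − -8.7 + 180) mod 360) − 180 = 80.4°.
Going east by 80.4° from -8.7° reaches +71.7° without touching 180°.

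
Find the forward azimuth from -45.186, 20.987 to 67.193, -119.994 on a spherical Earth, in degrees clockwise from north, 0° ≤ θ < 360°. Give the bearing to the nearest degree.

331°

Δλ = -119.994 − 20.987 = -140.981°.
θ = atan2( sin Δλ · cos φ₂ , cos φ₁ · sin φ₂ − sin φ₁ · cos φ₂ · cos Δλ )
  = atan2(-0.24404, 0.43606) = -29.234° → normalised to [0°, 360°): 330.766°.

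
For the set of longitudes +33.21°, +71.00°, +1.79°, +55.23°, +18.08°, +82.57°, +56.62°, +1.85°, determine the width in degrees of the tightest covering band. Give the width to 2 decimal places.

Sort the longitudes: +1.79°, +1.85°, +18.08°, +33.21°, +55.23°, +56.62°, +71.00°, +82.57°.
Eastward gaps between consecutive values (wrapping around): 0.06°, 16.23°, 15.13°, 22.02°, 1.39°, 14.38°, 11.57°, 279.22°.
Largest gap = 279.22° ⇒ minimal covering band is its complement: 360° − 279.22° = 80.78°.
Band runs from +1.79° eastward to +82.57°.

80.78°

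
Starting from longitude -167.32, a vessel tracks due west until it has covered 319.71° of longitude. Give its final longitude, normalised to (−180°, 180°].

-127.03°

Start at -167.32°; shift −319.71° → -487.03°.
-487.03° lies outside (−180°, 180°]; add 360° → -127.03°.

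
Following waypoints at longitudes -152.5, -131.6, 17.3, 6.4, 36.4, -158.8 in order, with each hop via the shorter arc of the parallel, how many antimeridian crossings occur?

Leg 1: -152.5° → -131.6°, shortest Δλ = 20.9° (east) — does not cross 180°.
Leg 2: -131.6° → +17.3°, shortest Δλ = 148.9° (east) — does not cross 180°.
Leg 3: +17.3° → +6.4°, shortest Δλ = -10.9° (west) — does not cross 180°.
Leg 4: +6.4° → +36.4°, shortest Δλ = 30.0° (east) — does not cross 180°.
Leg 5: +36.4° → -158.8°, shortest Δλ = 164.8° (east) — crosses 180°.
Total crossings: 1.

1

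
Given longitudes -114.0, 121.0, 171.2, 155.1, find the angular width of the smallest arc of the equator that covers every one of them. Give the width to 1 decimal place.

125.0°

Sort the longitudes: -114.0°, +121.0°, +155.1°, +171.2°.
Eastward gaps between consecutive values (wrapping around): 235.0°, 34.1°, 16.1°, 74.8°.
Largest gap = 235.0° ⇒ minimal covering band is its complement: 360° − 235.0° = 125.0°.
Band runs from +121.0° eastward to -114.0°, crossing the antimeridian.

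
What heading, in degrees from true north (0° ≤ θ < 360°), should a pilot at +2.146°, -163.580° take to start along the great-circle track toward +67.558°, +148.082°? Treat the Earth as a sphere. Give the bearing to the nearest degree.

343°

Δλ = 148.082 − -163.580 = 311.662°; wrapped into (−180°, 180°]: -48.338°.
θ = atan2( sin Δλ · cos φ₂ , cos φ₁ · sin φ₂ − sin φ₁ · cos φ₂ · cos Δλ )
  = atan2(-0.28520, 0.91412) = -17.327° → normalised to [0°, 360°): 342.673°.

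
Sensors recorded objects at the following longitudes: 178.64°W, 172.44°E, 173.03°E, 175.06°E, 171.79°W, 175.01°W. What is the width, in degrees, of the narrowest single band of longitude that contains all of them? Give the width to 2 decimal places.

Sort the longitudes: -178.64°, -175.01°, -171.79°, +172.44°, +173.03°, +175.06°.
Eastward gaps between consecutive values (wrapping around): 3.63°, 3.22°, 344.23°, 0.59°, 2.03°, 6.30°.
Largest gap = 344.23° ⇒ minimal covering band is its complement: 360° − 344.23° = 15.77°.
Band runs from +172.44° eastward to -171.79°, crossing the antimeridian.

15.77°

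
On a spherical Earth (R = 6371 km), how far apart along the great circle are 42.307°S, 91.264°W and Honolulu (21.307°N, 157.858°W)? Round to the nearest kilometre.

9822 km

Δλ = -157.858 − -91.264 = -66.594°.
Δφ = 21.307 − -42.307 = 63.614°.
a = sin²(Δφ/2) + cos φ₁ · cos φ₂ · sin²(Δλ/2) = 0.485441.
c = 2·atan2(√a, √(1−a)) = 1.54167 rad → d = 6371·c ≈ 9822.00 km.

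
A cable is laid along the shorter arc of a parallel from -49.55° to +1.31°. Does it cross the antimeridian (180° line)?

Signed shortest Δλ = ((1.31 − -49.55 + 180) mod 360) − 180 = 50.86°.
Going east by 50.86° from -49.55° reaches +1.31° without touching 180°.

No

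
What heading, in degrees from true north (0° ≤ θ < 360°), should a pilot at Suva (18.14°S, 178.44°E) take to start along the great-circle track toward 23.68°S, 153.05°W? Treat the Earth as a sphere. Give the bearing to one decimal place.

Δλ = -153.05 − 178.44 = -331.49°; wrapped into (−180°, 180°]: 28.51°.
θ = atan2( sin Δλ · cos φ₂ , cos φ₁ · sin φ₂ − sin φ₁ · cos φ₂ · cos Δλ )
  = atan2(0.43712, -0.13112) = 106.697° → normalised to [0°, 360°): 106.697°.

106.7°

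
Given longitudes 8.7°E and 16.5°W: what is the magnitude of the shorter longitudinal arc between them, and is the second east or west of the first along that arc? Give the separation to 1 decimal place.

Raw difference: -16.5 − 8.7 = -25.2°.
Normalise into (−180°, 180°]: -25.2° stays -25.2°.
Negative ⇒ the second point lies to the west; separation 25.2°.

25.2° west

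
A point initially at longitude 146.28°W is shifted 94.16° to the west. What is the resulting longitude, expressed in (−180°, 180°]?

Start at -146.28°; shift −94.16° → -240.44°.
-240.44° lies outside (−180°, 180°]; add 360° → +119.56°.

119.56°E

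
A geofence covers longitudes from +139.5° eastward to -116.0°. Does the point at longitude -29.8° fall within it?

No

Band width going east from +139.5° to -116.0°: ((-116.0 − 139.5) mod 360) = 104.5°.
Offset of -29.8° east of the west edge: ((-29.8 − 139.5) mod 360) = 190.7°.
190.7° > 104.5° ⇒ outside.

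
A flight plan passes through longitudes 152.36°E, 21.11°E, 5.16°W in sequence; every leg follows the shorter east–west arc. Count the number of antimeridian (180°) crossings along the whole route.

0

Leg 1: +152.36° → +21.11°, shortest Δλ = -131.25° (west) — does not cross 180°.
Leg 2: +21.11° → -5.16°, shortest Δλ = -26.27° (west) — does not cross 180°.
Total crossings: 0.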